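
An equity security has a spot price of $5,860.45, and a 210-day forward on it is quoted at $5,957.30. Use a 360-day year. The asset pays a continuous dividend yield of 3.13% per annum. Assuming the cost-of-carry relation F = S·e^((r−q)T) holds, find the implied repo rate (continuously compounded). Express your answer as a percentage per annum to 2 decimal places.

5.94%

From F = S·e^((r−q)T): (r − q) = ln(F/S)/T
ln(5957.30/5860.45) = ln(1.016526) = 0.016391
(r − q) = 0.016391 / (210/360) = 0.028099
r = ln(F/S)/T + q = 0.028099 + 0.0313 = 0.059399
r = 5.94%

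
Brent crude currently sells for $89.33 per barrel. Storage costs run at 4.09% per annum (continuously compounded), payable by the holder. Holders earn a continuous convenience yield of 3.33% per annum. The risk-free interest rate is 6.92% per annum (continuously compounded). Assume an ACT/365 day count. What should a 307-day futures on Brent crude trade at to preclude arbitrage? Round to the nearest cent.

$95.29 per barrel

Net carry = r + u − y = 0.0692 + 0.0409 − 0.0333 = 0.0768
F = S·e^((r+u−y)T) = 89.33 · e^(0.0768 × 307/365) = 89.33 · e^0.064596
= 89.33 × 1.066728 = $95.29 per barrel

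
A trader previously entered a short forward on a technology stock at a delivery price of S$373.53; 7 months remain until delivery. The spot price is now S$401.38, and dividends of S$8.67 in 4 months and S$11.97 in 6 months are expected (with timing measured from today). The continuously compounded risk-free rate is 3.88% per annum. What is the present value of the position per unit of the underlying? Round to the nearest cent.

-S$15.91

PV(remaining dividends) I = 8.67·e^(−0.0388·4/12) + 11.97·e^(−0.0388·6/12) = 20.2986
Current forward F = (S − I)·e^(rT) = (401.38 − 20.2986)·e^(0.0388·7/12) = 381.0814 × 1.022891 = 389.8047
Value (long) = (F − K)·e^(−rT) = (389.8047 − 373.53) × 0.977621 = 15.9105
Short position value = −(long value) = -S$15.91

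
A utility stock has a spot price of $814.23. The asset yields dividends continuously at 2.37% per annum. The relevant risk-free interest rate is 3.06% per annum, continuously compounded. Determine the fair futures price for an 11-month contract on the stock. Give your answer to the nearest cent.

$819.40

F = S·e^((r − q)T) = 814.23 · e^((0.0306 − 0.0237) × 11/12)
= 814.23 · e^0.006325 = 814.23 × 1.006345
F = $819.40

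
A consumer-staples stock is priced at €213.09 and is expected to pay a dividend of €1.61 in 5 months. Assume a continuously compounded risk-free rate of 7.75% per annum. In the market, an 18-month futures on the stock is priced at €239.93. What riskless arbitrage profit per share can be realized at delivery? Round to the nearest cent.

PV(dividends) I = 1.61·e^(−0.0775·5/12) = 1.5588
Fair futures F* = (S − I)·e^(rT) = (213.09 − 1.5588)·e^0.116250 = 211.5312 × 1.123277 = 237.6081
Market €239.93 > fair 237.6081: forward overpriced → cash-and-carry (borrow at r, buy the stock and collect the dividends, short the forward).
Profit at T = |F_mkt − F*| = |239.93 − 237.6081| = €2.32 per share

€2.32 per share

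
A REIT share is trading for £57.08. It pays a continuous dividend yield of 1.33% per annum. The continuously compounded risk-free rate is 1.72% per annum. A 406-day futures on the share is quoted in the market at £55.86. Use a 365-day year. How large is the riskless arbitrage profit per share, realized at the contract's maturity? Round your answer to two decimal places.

Fair futures: F* = S·e^(carry·T), with carry = (r − q) = 0.0172 − 0.0133 = 0.0039
F* = 57.08 · e^(0.0039 × 406/365) = 57.08 · e^0.004338 = 57.08 × 1.004347 = £57.3281
Market £55.86 < fair £57.3281: forward underpriced → reverse cash-and-carry (short spot, go long the forward).
At maturity, profit = |F_mkt − F*| = |55.86 − 57.3281| = £1.47 per share

£1.47 per share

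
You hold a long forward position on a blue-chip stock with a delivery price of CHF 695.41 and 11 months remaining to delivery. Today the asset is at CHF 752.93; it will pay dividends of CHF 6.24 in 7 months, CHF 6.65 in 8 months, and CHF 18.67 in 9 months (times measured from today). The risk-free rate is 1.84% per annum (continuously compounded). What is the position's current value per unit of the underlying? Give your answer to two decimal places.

PV(remaining dividends) I = 6.24·e^(−0.0184·7/12) + 6.65·e^(−0.0184·8/12) + 18.67·e^(−0.0184·9/12) = 31.1564
Current forward F = (S − I)·e^(rT) = (752.93 − 31.1564)·e^(0.0184·11/12) = 721.7736 × 1.017010 = 734.0510
Value (long) = (F − K)·e^(−rT) = (734.0510 − 695.41) × 0.983275 = 37.9947
Value = CHF 37.99

CHF 37.99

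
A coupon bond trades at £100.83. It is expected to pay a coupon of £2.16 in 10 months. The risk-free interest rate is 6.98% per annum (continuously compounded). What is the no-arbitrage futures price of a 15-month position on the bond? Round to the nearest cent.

£107.80

PV(coupons) I = 2.16·e^(−0.0698·10/12)
I = 2.0379
F = (S − I)·e^(rT) = (100.83 − 2.0379) · e^(0.0698·15/12)
= 98.7921 · e^0.087250 = 98.7921 × 1.091169 = £107.80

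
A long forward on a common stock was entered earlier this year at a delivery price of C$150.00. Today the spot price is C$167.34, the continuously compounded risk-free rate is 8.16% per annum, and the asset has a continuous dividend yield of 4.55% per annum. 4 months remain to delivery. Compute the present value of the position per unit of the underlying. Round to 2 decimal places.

C$18.85

Current fair forward for the remaining 4 months: F = S·e^((r − q)·T), (r − q) = 0.0816 − 0.0455 = 0.0361
F = 167.34 · e^(0.0361 × 4/12) = 167.34 × 1.012106 = 169.3658
Value of long forward = (F − K)·e^(−rT) = (169.3658 − 150.00) · e^(−0.0816·4/12)
= 19.3658 × 0.973167 = 18.85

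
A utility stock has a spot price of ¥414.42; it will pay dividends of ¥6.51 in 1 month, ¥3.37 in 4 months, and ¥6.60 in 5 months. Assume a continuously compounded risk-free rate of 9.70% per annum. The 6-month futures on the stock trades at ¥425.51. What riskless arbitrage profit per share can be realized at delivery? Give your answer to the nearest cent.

¥7.35 per share

PV(dividends) I = 6.51·e^(−0.0970·1/12) + 3.37·e^(−0.0970·4/12) + 6.60·e^(−0.0970·5/12) = 16.0589
Fair futures F* = (S − I)·e^(rT) = (414.42 − 16.0589)·e^0.048500 = 398.3611 × 1.049695 = 418.1577
Market ¥425.51 > fair 418.1577: forward overpriced → cash-and-carry (borrow at r, buy the stock and collect the dividends, short the forward).
Profit at T = |F_mkt − F*| = |425.51 − 418.1577| = ¥7.35 per share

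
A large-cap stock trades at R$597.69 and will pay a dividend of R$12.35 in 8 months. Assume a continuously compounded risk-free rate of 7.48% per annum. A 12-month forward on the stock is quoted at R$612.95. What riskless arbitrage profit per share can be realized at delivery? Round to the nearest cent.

R$18.50 per share

PV(dividends) I = 12.35·e^(−0.0748·8/12) = 11.7492
Fair forward F* = (S − I)·e^(rT) = (597.69 − 11.7492)·e^0.074800 = 585.9408 × 1.077669 = 631.4502
Market R$612.95 < fair 631.4502: forward underpriced → reverse cash-and-carry (short the stock, invest proceeds at r, pay the dividends, go long the forward).
Profit at T = |F_mkt − F*| = |612.95 − 631.4502| = R$18.50 per share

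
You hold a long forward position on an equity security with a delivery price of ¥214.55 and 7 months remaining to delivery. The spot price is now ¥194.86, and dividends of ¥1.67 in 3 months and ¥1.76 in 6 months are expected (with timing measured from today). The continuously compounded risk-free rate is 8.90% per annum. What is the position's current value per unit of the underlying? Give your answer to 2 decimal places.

-¥12.15

PV(remaining dividends) I = 1.67·e^(−0.0890·3/12) + 1.76·e^(−0.0890·6/12) = 3.3166
Current forward F = (S − I)·e^(rT) = (194.86 − 3.3166)·e^(0.0890·7/12) = 191.5434 × 1.053288 = 201.7504
Value (long) = (F − K)·e^(−rT) = (201.7504 − 214.55) × 0.949408 = -12.1520
Value = -¥12.15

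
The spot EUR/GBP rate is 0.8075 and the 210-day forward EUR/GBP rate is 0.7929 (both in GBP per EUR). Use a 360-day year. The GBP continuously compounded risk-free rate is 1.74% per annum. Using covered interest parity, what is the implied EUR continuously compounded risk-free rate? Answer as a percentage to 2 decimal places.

4.87%

F = S·e^((r_GBP − r_EUR)T) ⇒ r_EUR = r_GBP − ln(F/S)/T
ln(0.7929/0.8075) = -0.018246; /(210/360) = -0.031279
r_EUR = 0.0174 + 0.031279 = 0.048679
r_EUR = 4.87%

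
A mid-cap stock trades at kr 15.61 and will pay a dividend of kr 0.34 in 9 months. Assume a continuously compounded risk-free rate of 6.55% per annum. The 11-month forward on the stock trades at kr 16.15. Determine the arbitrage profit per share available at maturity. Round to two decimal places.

PV(dividends) I = 0.34·e^(−0.0655·9/12) = 0.3237
Fair forward F* = (S − I)·e^(rT) = (15.61 − 0.3237)·e^0.060042 = 15.2863 × 1.061881 = 16.2322
Market kr 16.15 < fair 16.2322: forward underpriced → reverse cash-and-carry (short the stock, invest proceeds at r, pay the dividends, go long the forward).
Profit at T = |F_mkt − F*| = |16.15 − 16.2322| = kr 0.08 per share

kr 0.08 per share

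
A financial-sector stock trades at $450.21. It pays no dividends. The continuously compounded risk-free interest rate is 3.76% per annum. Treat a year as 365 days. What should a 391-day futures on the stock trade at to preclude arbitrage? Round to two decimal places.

F = S·e^(rT) = 450.21 · e^(0.0376 × 391/365)
= 450.21 · e^0.040278 = 450.21 × 1.041100
F = $468.71

$468.71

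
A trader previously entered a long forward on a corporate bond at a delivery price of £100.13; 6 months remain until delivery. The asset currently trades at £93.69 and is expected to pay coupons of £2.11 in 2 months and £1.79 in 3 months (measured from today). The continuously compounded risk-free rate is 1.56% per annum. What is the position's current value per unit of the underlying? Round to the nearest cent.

PV(remaining coupons) I = 2.11·e^(−0.0156·2/12) + 1.79·e^(−0.0156·3/12) = 3.8876
Current forward F = (S − I)·e^(rT) = (93.69 − 3.8876)·e^(0.0156·6/12) = 89.8024 × 1.007830 = 90.5056
Value (long) = (F − K)·e^(−rT) = (90.5056 − 100.13) × 0.992230 = -9.5496
Value = -£9.55

-£9.55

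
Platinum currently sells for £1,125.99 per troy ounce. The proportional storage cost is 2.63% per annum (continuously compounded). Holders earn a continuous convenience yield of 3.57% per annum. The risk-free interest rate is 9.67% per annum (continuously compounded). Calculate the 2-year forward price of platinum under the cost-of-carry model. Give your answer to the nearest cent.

Net carry = r + u − y = 0.0967 + 0.0263 − 0.0357 = 0.0873
F = S·e^((r+u−y)T) = 1125.99 · e^(0.0873 × 2) = 1125.99 · e^0.17460000
= 1125.99 × 1.19076981 = £1,340.79 per troy ounce

£1,340.79 per troy ounce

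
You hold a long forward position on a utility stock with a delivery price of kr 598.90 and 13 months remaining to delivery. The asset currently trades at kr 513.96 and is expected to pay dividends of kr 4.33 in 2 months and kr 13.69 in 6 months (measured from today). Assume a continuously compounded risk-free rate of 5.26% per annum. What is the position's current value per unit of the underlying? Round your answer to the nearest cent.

-kr 69.39

PV(remaining dividends) I = 4.33·e^(−0.0526·2/12) + 13.69·e^(−0.0526·6/12) = 17.6269
Current forward F = (S − I)·e^(rT) = (513.96 − 17.6269)·e^(0.0526·13/12) = 496.3331 × 1.058638 = 525.4371
Value (long) = (F − K)·e^(−rT) = (525.4371 − 598.90) × 0.944610 = -69.3938
Value = -kr 69.39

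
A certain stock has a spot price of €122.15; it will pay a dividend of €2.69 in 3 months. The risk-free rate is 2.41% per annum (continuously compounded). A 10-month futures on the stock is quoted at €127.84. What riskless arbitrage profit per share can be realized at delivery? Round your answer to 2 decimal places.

€5.94 per share

PV(dividends) I = 2.69·e^(−0.0241·3/12) = 2.6738
Fair futures F* = (S − I)·e^(rT) = (122.15 − 2.6738)·e^0.020083 = 119.4762 × 1.020286 = 121.8999
Market €127.84 > fair 121.8999: forward overpriced → cash-and-carry (borrow at r, buy the stock and collect the dividends, short the forward).
Profit at T = |F_mkt − F*| = |127.84 − 121.8999| = €5.94 per share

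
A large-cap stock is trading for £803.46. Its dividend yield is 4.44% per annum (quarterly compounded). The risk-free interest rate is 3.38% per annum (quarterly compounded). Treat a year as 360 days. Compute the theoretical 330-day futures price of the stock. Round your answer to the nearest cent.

F = S · (1+r/4)^(4T) / (1+q/4)^(4T)
= 803.46 × 1.031334 / 1.041306 = 803.46 × 0.990424
F = £795.77

£795.77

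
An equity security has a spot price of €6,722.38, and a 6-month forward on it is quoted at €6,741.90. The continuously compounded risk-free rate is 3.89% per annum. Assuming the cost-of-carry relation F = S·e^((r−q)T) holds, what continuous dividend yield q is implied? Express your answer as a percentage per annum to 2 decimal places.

3.31%

From F = S·e^((r−q)T): (r − q) = ln(F/S)/T
ln(6741.90/6722.38) = ln(1.002904) = 0.002900
(r − q) = 0.002900 / (6/12) = 0.005800
q = r − ln(F/S)/T = 0.0389 − 0.005800 = 0.033100
q = 3.31%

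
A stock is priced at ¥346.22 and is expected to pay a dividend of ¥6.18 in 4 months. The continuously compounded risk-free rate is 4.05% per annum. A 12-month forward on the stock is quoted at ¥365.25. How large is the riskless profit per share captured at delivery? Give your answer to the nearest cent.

¥11.07 per share

PV(dividends) I = 6.18·e^(−0.0405·4/12) = 6.0971
Fair forward F* = (S − I)·e^(rT) = (346.22 − 6.0971)·e^0.040500 = 340.1229 × 1.041331 = 354.1805
Market ¥365.25 > fair 354.1805: forward overpriced → cash-and-carry (borrow at r, buy the stock and collect the dividends, short the forward).
Profit at T = |F_mkt − F*| = |365.25 − 354.1805| = ¥11.07 per share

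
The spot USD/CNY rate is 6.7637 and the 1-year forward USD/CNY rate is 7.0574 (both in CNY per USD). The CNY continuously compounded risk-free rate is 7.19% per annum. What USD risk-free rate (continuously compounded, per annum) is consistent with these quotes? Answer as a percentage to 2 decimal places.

F = S·e^((r_CNY − r_USD)T) ⇒ r_USD = r_CNY − ln(F/S)/T
ln(7.0574/6.7637) = 0.042507; /(1) = 0.042507
r_USD = 0.0719 − 0.042507 = 0.029393
r_USD = 2.94%

2.94%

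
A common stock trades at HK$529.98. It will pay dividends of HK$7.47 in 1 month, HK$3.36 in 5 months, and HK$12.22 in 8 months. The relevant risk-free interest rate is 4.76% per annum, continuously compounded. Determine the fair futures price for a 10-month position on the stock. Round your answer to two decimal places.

HK$527.94

PV(dividends) I = 7.47·e^(−0.0476·1/12) + 3.36·e^(−0.0476·5/12) + 12.22·e^(−0.0476·8/12)
I = 7.4404 + 3.2940 + 11.8383 = 22.5727
F = (S − I)·e^(rT) = (529.98 − 22.5727) · e^(0.0476·10/12)
= 507.4073 · e^0.039667 = 507.4073 × 1.040464 = HK$527.94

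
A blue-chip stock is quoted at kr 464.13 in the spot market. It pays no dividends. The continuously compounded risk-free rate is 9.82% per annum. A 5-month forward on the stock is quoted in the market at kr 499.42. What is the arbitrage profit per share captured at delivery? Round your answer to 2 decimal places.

kr 15.91 per share

Fair forward: F* = S·e^(carry·T), with carry = r = 0.0982
F* = 464.13 · e^(0.0982 × 5/12) = 464.13 · e^0.040917 = 464.13 × 1.041766 = kr 483.5149
Market kr 499.42 > fair kr 483.5149: forward overpriced → cash-and-carry (buy spot, short the forward).
At maturity, profit = |F_mkt − F*| = |499.42 − 483.5149| = kr 15.91 per share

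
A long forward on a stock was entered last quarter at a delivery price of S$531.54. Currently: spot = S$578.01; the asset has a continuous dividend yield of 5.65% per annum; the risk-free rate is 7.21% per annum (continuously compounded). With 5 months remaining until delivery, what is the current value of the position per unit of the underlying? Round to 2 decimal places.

S$48.75

Current fair forward for the remaining 5 months: F = S·e^((r − q)·T), (r − q) = 0.0721 − 0.0565 = 0.0156
F = 578.01 · e^(0.0156 × 5/12) = 578.01 × 1.006521 = 581.7792
Value of long forward = (F − K)·e^(−rT) = (581.7792 − 531.54) · e^(−0.0721·5/12)
= 50.2392 × 0.970405 = 48.75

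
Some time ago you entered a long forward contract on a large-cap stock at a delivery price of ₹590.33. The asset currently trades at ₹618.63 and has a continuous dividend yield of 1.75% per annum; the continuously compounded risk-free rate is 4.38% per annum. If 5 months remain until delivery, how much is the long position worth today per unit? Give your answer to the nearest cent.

Current fair forward for the remaining 5 months: F = S·e^((r − q)·T), (r − q) = 0.0438 − 0.0175 = 0.0263
F = 618.63 · e^(0.0263 × 5/12) = 618.63 × 1.011019 = 625.4467
Value of long forward = (F − K)·e^(−rT) = (625.4467 − 590.33) · e^(−0.0438·5/12)
= 35.1167 × 0.981916 = 34.48

₹34.48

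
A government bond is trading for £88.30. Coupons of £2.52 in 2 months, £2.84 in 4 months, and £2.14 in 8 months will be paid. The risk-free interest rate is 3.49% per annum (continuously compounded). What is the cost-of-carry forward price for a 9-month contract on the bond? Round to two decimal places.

£83.04

PV(coupons) I = 2.52·e^(−0.0349·2/12) + 2.84·e^(−0.0349·4/12) + 2.14·e^(−0.0349·8/12)
I = 2.5054 + 2.8072 + 2.0908 = 7.4034
F = (S − I)·e^(rT) = (88.30 − 7.4034) · e^(0.0349·9/12)
= 80.8966 · e^0.026175 = 80.8966 × 1.026521 = £83.04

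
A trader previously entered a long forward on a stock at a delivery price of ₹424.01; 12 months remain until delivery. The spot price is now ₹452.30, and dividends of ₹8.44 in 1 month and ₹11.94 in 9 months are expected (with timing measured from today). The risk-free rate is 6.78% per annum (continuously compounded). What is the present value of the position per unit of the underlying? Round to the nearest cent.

₹36.34

PV(remaining dividends) I = 8.44·e^(−0.0678·1/12) + 11.94·e^(−0.0678·9/12) = 19.7405
Current forward F = (S − I)·e^(rT) = (452.30 − 19.7405)·e^(0.0678·12/12) = 432.5595 × 1.070151 = 462.9040
Value (long) = (F − K)·e^(−rT) = (462.9040 − 424.01) × 0.934447 = 36.3444
Value = ₹36.34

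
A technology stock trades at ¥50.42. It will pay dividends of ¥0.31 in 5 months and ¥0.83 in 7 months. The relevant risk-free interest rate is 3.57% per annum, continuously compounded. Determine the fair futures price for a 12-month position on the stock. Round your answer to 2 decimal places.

¥51.09

PV(dividends) I = 0.31·e^(−0.0357·5/12) + 0.83·e^(−0.0357·7/12)
I = 0.3054 + 0.8129 = 1.1183
F = (S − I)·e^(rT) = (50.42 − 1.1183) · e^(0.0357·12/12)
= 49.3017 · e^0.035700 = 49.3017 × 1.036345 = ¥51.09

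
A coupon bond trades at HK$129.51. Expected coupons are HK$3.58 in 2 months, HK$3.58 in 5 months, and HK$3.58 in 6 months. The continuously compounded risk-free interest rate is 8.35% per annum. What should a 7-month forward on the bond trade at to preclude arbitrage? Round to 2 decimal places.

HK$125.03

PV(coupons) I = 3.58·e^(−0.0835·2/12) + 3.58·e^(−0.0835·5/12) + 3.58·e^(−0.0835·6/12)
I = 3.5305 + 3.4576 + 3.4336 = 10.4217
F = (S − I)·e^(rT) = (129.51 − 10.4217) · e^(0.0835·7/12)
= 119.0883 · e^0.048708 = 119.0883 × 1.049914 = HK$125.03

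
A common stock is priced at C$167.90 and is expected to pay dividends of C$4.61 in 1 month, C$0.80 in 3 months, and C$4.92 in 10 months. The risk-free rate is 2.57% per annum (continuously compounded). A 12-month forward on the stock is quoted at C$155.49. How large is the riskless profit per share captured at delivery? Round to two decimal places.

C$6.30 per share

PV(dividends) I = 4.61·e^(−0.0257·1/12) + 0.80·e^(−0.0257·3/12) + 4.92·e^(−0.0257·10/12) = 10.2108
Fair forward F* = (S − I)·e^(rT) = (167.90 − 10.2108)·e^0.025700 = 157.6892 × 1.026033 = 161.7943
Market C$155.49 < fair 161.7943: forward underpriced → reverse cash-and-carry (short the stock, invest proceeds at r, pay the dividends, go long the forward).
Profit at T = |F_mkt − F*| = |155.49 − 161.7943| = C$6.30 per share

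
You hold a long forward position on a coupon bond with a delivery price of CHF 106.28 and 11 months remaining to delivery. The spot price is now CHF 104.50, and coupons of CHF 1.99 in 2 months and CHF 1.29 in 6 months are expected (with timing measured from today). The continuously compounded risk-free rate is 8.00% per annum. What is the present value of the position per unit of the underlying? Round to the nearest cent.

CHF 2.53

PV(remaining coupons) I = 1.99·e^(−0.0800·2/12) + 1.29·e^(−0.0800·6/12) = 3.2031
Current forward F = (S − I)·e^(rT) = (104.50 − 3.2031)·e^(0.0800·11/12) = 101.2969 × 1.076089 = 109.0045
Value (long) = (F − K)·e^(−rT) = (109.0045 − 106.28) × 0.929291 = 2.5319
Value = CHF 2.53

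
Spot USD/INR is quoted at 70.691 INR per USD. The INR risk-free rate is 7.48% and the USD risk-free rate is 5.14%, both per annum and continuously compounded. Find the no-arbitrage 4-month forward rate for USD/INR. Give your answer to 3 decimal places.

71.245

F = S·e^((r_INR − r_USD)T) = 70.691 · e^((0.0748 − 0.0514) × 4/12)
= 70.691 · e^0.007800 = 70.691 × 1.007830
F = 71.245 INR per USD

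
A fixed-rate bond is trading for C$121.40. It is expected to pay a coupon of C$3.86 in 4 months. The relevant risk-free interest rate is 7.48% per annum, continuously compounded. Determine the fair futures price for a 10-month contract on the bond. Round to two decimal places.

PV(coupons) I = 3.86·e^(−0.0748·4/12)
I = 3.7649
F = (S − I)·e^(rT) = (121.40 − 3.7649) · e^(0.0748·10/12)
= 117.6351 · e^0.062333 = 117.6351 × 1.064317 = C$125.20

C$125.20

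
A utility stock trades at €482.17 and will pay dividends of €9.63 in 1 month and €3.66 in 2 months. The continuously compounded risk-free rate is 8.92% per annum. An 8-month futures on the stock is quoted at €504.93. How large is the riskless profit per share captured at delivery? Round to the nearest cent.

PV(dividends) I = 9.63·e^(−0.0892·1/12) + 3.66·e^(−0.0892·2/12) = 13.1647
Fair futures F* = (S − I)·e^(rT) = (482.17 − 13.1647)·e^0.059467 = 469.0053 × 1.061271 = 497.7417
Market €504.93 > fair 497.7417: forward overpriced → cash-and-carry (borrow at r, buy the stock and collect the dividends, short the forward).
Profit at T = |F_mkt − F*| = |504.93 − 497.7417| = €7.19 per share

€7.19 per share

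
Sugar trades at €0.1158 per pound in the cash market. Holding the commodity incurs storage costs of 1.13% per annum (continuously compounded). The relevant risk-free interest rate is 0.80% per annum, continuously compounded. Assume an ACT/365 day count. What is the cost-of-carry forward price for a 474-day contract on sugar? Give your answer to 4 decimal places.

Net carry = r + u − y = 0.0080 + 0.0113 − 0.0000 = 0.0193
F = S·e^((r+u−y)T) = 0.1158 · e^(0.0193 × 474/365) = 0.1158 · e^0.025064
= 0.1158 × 1.025381 = €0.1187 per pound

€0.1187 per pound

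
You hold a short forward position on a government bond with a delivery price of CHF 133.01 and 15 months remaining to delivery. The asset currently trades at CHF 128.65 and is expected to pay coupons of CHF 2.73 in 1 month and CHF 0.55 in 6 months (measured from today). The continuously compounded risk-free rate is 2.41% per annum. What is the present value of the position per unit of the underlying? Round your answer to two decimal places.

PV(remaining coupons) I = 2.73·e^(−0.0241·1/12) + 0.55·e^(−0.0241·6/12) = 3.2679
Current forward F = (S − I)·e^(rT) = (128.65 − 3.2679)·e^(0.0241·15/12) = 125.3821 × 1.030583 = 129.2167
Value (long) = (F − K)·e^(−rT) = (129.2167 − 133.01) × 0.970324 = -3.6807
Short position value = −(long value) = CHF 3.68

CHF 3.68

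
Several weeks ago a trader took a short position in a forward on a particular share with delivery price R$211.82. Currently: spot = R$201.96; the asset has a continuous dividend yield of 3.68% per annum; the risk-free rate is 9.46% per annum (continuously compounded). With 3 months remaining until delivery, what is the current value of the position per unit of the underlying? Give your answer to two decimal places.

Current fair forward for the remaining 3 months: F = S·e^((r − q)·T), (r − q) = 0.0946 − 0.0368 = 0.0578
F = 201.96 · e^(0.0578 × 3/12) = 201.96 × 1.014555 = 204.8995
Value of long forward = (F − K)·e^(−rT) = (204.8995 − 211.82) · e^(−0.0946·3/12)
= -6.9205 × 0.976627 = -6.76
Short position value = −(long value) = R$6.76

R$6.76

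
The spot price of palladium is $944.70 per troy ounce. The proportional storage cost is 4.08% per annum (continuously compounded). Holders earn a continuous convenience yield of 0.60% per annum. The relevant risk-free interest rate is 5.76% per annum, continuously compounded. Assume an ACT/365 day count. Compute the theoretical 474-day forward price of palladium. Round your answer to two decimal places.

Net carry = r + u − y = 0.0576 + 0.0408 − 0.0060 = 0.0924
F = S·e^((r+u−y)T) = 944.70 · e^(0.0924 × 474/365) = 944.70 · e^0.119993
= 944.70 × 1.127489 = $1,065.14 per troy ounce

$1,065.14 per troy ounce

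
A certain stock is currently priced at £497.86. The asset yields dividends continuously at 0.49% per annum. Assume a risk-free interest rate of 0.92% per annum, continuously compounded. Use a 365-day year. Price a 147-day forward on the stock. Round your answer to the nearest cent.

F = S·e^((r − q)T) = 497.86 · e^((0.0092 − 0.0049) × 147/365)
= 497.86 · e^0.001732 = 497.86 × 1.001734
F = £498.72

£498.72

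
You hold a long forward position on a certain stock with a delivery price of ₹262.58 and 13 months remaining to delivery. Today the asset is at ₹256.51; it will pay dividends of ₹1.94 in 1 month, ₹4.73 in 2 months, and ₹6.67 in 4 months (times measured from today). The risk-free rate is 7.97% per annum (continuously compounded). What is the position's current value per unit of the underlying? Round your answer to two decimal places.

₹2.56

PV(remaining dividends) I = 1.94·e^(−0.0797·1/12) + 4.73·e^(−0.0797·2/12) + 6.67·e^(−0.0797·4/12) = 13.0899
Current forward F = (S − I)·e^(rT) = (256.51 − 13.0899)·e^(0.0797·13/12) = 243.4201 × 1.090179 = 265.3715
Value (long) = (F − K)·e^(−rT) = (265.3715 − 262.58) × 0.917281 = 2.5606
Value = ₹2.56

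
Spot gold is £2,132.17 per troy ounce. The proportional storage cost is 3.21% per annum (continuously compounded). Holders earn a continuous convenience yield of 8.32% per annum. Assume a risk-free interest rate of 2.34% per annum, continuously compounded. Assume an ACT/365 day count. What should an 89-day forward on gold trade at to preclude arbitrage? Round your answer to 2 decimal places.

Net carry = r + u − y = 0.0234 + 0.0321 − 0.0832 = -0.0277
F = S·e^((r+u−y)T) = 2132.17 · e^(-0.0277 × 89/365) = 2132.17 · e^-0.00675425
= 2132.17 × 0.99326851 = £2,117.82 per troy ounce

£2,117.82 per troy ounce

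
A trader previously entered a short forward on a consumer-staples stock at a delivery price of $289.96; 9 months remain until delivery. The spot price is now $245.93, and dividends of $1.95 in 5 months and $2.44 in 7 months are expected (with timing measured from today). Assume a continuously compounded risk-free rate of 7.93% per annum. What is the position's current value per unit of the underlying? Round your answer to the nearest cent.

PV(remaining dividends) I = 1.95·e^(−0.0793·5/12) + 2.44·e^(−0.0793·7/12) = 4.2163
Current forward F = (S − I)·e^(rT) = (245.93 − 4.2163)·e^(0.0793·9/12) = 241.7137 × 1.061279 = 256.5257
Value (long) = (F − K)·e^(−rT) = (256.5257 − 289.96) × 0.942259 = -31.5038
Short position value = −(long value) = $31.50

$31.50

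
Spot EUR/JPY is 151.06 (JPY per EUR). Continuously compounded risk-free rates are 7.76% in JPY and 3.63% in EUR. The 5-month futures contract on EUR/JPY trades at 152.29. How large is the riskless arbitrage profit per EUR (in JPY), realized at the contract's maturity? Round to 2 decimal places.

1.39 per EUR (in JPY)

Fair futures: F* = S·e^(carry·T), with carry = (r_JPY − r_EUR) = 0.0776 − 0.0363 = 0.0413
F* = 151.06 · e^(0.0413 × 5/12) = 151.06 · e^0.017208 = 151.06 × 1.017357 = 153.6819
Market 152.29 < fair 153.6819: forward underpriced → reverse cash-and-carry (short spot, go long the forward).
At maturity, profit = |F_mkt − F*| = |152.29 − 153.6819| = 1.39 per EUR (in JPY)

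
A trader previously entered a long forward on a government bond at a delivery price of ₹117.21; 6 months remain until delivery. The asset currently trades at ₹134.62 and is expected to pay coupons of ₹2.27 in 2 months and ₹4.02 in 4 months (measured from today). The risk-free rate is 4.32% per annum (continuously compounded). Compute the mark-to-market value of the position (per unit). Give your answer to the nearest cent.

₹13.70

PV(remaining coupons) I = 2.27·e^(−0.0432·2/12) + 4.02·e^(−0.0432·4/12) = 6.2162
Current forward F = (S − I)·e^(rT) = (134.62 − 6.2162)·e^(0.0432·6/12) = 128.4038 × 1.021835 = 131.2075
Value (long) = (F − K)·e^(−rT) = (131.2075 − 117.21) × 0.978632 = 13.6984
Value = ₹13.70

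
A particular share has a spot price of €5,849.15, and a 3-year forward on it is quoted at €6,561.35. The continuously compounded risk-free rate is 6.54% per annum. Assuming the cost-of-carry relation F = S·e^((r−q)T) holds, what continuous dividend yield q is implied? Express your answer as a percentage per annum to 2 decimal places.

From F = S·e^((r−q)T): (r − q) = ln(F/S)/T
ln(6561.35/5849.15) = ln(1.121761) = 0.114900
(r − q) = 0.114900 / (3) = 0.038300
q = r − ln(F/S)/T = 0.0654 − 0.038300 = 0.027100
q = 2.71%

2.71%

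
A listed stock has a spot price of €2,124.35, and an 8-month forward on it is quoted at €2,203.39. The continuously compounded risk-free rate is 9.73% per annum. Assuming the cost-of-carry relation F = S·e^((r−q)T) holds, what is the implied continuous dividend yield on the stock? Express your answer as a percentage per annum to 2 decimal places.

From F = S·e^((r−q)T): (r − q) = ln(F/S)/T
ln(2203.39/2124.35) = ln(1.037207) = 0.036532
(r − q) = 0.036532 / (8/12) = 0.054798
q = r − ln(F/S)/T = 0.0973 − 0.054798 = 0.042502
q = 4.25%

4.25%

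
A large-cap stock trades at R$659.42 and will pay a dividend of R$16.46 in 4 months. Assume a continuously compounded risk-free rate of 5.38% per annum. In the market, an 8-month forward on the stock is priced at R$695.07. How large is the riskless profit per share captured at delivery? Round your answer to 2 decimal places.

PV(dividends) I = 16.46·e^(−0.0538·4/12) = 16.1674
Fair forward F* = (S − I)·e^(rT) = (659.42 − 16.1674)·e^0.035867 = 643.2526 × 1.036518 = 666.7429
Market R$695.07 > fair 666.7429: forward overpriced → cash-and-carry (borrow at r, buy the stock and collect the dividends, short the forward).
Profit at T = |F_mkt − F*| = |695.07 − 666.7429| = R$28.33 per share

R$28.33 per share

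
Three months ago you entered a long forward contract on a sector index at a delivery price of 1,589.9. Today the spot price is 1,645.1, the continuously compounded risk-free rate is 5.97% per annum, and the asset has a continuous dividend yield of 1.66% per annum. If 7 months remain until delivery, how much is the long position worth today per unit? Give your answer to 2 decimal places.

Current fair forward for the remaining 7 months: F = S·e^((r − q)·T), (r − q) = 0.0597 − 0.0166 = 0.0431
F = 1645.1 · e^(0.0431 × 7/12) = 1645.1 × 1.02546038 = 1686.9849
Value of long forward = (F − K)·e^(−rT) = (1686.9849 − 1589.9) · e^(−0.0597·7/12)
= 97.0849 × 0.96577441 = 93.76

93.76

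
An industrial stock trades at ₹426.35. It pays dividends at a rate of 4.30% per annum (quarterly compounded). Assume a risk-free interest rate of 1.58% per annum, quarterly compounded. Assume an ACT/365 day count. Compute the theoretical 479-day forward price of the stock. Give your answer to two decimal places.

₹411.51

F = S · (1+r/4)^(4T) / (1+q/4)^(4T)
= 426.35 × 1.020910 / 1.057734 = 426.35 × 0.965186
F = ₹411.51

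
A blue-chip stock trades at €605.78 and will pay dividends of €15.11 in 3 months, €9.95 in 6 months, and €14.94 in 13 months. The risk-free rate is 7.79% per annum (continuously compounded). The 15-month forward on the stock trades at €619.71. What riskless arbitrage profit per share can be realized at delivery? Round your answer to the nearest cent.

PV(dividends) I = 15.11·e^(−0.0779·3/12) + 9.95·e^(−0.0779·6/12) + 14.94·e^(−0.0779·13/12) = 38.1194
Fair forward F* = (S − I)·e^(rT) = (605.78 − 38.1194)·e^0.097375 = 567.6606 × 1.102274 = 625.7175
Market €619.71 < fair 625.7175: forward underpriced → reverse cash-and-carry (short the stock, invest proceeds at r, pay the dividends, go long the forward).
Profit at T = |F_mkt − F*| = |619.71 − 625.7175| = €6.01 per share

€6.01 per share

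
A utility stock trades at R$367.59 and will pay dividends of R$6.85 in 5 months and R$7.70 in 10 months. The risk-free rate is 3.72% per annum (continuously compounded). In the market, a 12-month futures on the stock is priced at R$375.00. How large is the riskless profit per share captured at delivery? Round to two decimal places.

R$8.23 per share

PV(dividends) I = 6.85·e^(−0.0372·5/12) + 7.70·e^(−0.0372·10/12) = 14.2096
Fair futures F* = (S − I)·e^(rT) = (367.59 − 14.2096)·e^0.037200 = 353.3804 × 1.037901 = 366.7739
Market R$375.00 > fair 366.7739: forward overpriced → cash-and-carry (borrow at r, buy the stock and collect the dividends, short the forward).
Profit at T = |F_mkt − F*| = |375.00 − 366.7739| = R$8.23 per share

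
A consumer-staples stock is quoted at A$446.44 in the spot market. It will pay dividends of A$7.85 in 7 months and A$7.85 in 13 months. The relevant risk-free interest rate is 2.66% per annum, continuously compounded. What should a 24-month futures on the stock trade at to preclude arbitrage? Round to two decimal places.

PV(dividends) I = 7.85·e^(−0.0266·7/12) + 7.85·e^(−0.0266·13/12)
I = 7.7291 + 7.6270 = 15.3561
F = (S − I)·e^(rT) = (446.44 − 15.3561) · e^(0.0266·24/12)
= 431.0839 · e^0.053200 = 431.0839 × 1.054641 = A$454.64

A$454.64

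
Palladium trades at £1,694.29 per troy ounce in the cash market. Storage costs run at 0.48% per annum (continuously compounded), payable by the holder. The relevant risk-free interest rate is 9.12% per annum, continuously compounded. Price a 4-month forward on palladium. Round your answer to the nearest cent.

£1,749.38 per troy ounce

Net carry = r + u − y = 0.0912 + 0.0048 − 0.0000 = 0.0960
F = S·e^((r+u−y)T) = 1694.29 · e^(0.0960 × 4/12) = 1694.29 · e^0.03200000
= 1694.29 × 1.03251751 = £1,749.38 per troy ounce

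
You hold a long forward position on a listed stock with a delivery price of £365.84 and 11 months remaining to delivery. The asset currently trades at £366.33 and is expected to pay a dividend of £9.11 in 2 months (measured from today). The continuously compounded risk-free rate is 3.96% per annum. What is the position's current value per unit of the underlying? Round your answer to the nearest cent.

£4.48

PV(remaining dividends) I = 9.11·e^(−0.0396·2/12) = 9.0501
Current forward F = (S − I)·e^(rT) = (366.33 − 9.0501)·e^(0.0396·11/12) = 357.2799 × 1.036967 = 370.4875
Value (long) = (F − K)·e^(−rT) = (370.4875 − 365.84) × 0.964351 = 4.4818
Value = £4.48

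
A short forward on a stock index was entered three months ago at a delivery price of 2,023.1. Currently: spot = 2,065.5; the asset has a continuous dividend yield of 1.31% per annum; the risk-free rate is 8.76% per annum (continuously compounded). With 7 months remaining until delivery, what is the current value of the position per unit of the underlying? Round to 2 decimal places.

Current fair forward for the remaining 7 months: F = S·e^((r − q)·T), (r − q) = 0.0876 − 0.0131 = 0.0745
F = 2065.5 · e^(0.0745 × 7/12) = 2065.5 × 1.04441648 = 2157.2422
Value of long forward = (F − K)·e^(−rT) = (2157.2422 − 2023.1) · e^(−0.0876·7/12)
= 134.1422 × 0.95018365 = 127.46
Short position value = −(long value) = -127.46

-127.46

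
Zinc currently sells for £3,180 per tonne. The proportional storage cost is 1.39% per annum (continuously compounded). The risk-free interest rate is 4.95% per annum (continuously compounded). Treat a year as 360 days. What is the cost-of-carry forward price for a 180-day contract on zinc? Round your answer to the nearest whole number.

Net carry = r + u − y = 0.0495 + 0.0139 − 0.0000 = 0.0634
F = S·e^((r+u−y)T) = 3180 · e^(0.0634 × 180/360) = 3180 · e^0.031700
= 3180 × 1.032208 = £3,282 per tonne

£3,282 per tonne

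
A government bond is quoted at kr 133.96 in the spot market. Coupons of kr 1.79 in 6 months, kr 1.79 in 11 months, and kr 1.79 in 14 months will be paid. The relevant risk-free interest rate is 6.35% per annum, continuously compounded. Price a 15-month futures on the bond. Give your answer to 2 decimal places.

kr 139.52

PV(coupons) I = 1.79·e^(−0.0635·6/12) + 1.79·e^(−0.0635·11/12) + 1.79·e^(−0.0635·14/12)
I = 1.7341 + 1.6888 + 1.6622 = 5.0851
F = (S − I)·e^(rT) = (133.96 − 5.0851) · e^(0.0635·15/12)
= 128.8749 · e^0.079375 = 128.8749 × 1.082610 = kr 139.52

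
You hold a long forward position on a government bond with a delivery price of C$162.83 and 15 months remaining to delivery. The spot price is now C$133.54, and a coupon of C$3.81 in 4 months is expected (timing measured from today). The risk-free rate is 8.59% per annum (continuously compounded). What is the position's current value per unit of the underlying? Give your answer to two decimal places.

PV(remaining coupons) I = 3.81·e^(−0.0859·4/12) = 3.7025
Current forward F = (S − I)·e^(rT) = (133.54 − 3.7025)·e^(0.0859·15/12) = 129.8375 × 1.113352 = 144.5548
Value (long) = (F − K)·e^(−rT) = (144.5548 − 162.83) × 0.898189 = -16.4146
Value = -C$16.41

-C$16.41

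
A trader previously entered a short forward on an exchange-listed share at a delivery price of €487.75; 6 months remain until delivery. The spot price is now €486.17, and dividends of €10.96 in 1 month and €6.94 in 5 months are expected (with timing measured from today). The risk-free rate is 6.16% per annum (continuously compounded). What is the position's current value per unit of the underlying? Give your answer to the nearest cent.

PV(remaining dividends) I = 10.96·e^(−0.0616·1/12) + 6.94·e^(−0.0616·5/12) = 17.6680
Current forward F = (S − I)·e^(rT) = (486.17 − 17.6680)·e^(0.0616·6/12) = 468.5020 × 1.031279 = 483.1563
Value (long) = (F − K)·e^(−rT) = (483.1563 − 487.75) × 0.969669 = -4.4544
Short position value = −(long value) = €4.45

€4.45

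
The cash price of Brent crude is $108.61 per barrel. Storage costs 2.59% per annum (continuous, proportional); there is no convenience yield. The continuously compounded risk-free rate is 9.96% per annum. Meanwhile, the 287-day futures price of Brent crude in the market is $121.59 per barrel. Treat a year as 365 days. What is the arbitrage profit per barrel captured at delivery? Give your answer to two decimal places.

Fair futures: F* = S·e^(carry·T), with carry = (r + u) = 0.0996 + 0.0259 = 0.1255
F* = 108.61 · e^(0.1255 × 287/365) = 108.61 · e^0.098681 = 108.61 × 1.103714 = $119.8744
Market $121.59 > fair $119.8744: forward overpriced → cash-and-carry (buy spot, short the forward).
At maturity, profit = |F_mkt − F*| = |121.59 − 119.8744| = $1.72 per barrel

$1.72 per barrel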